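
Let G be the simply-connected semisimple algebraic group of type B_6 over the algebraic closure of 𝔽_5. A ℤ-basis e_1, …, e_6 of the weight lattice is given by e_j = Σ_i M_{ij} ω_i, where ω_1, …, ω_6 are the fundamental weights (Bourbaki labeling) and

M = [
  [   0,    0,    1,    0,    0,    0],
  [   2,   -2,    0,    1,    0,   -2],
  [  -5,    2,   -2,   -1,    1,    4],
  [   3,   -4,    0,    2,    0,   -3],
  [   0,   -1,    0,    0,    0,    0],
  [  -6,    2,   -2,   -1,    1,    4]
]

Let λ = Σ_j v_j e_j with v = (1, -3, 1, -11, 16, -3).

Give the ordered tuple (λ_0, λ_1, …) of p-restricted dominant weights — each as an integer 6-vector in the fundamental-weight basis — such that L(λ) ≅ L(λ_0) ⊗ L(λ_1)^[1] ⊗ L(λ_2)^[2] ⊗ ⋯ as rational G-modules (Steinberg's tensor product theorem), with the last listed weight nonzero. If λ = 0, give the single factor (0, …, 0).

((1, 3, 2, 2, 3, 1),)

Compute c_i = Σ_j M_{ij} v_j with v = (1, -3, 1, -11, 16, -3):
  c_1 = 0·1 + (0)·(-3) + 1·1 + (0)·(-11) + 0·16 + (0)·(-3) = 1
  c_2 = 2·1 + (-2)·(-3) + 0·1 + (1)·(-11) + 0·16 + (-2)·(-3) = 3
  c_3 = (-5)·(1) + (2)·(-3) + (-2)·(1) + (-1)·(-11) + 1·16 + (4)·(-3) = 2
  c_4 = 3·1 + (-4)·(-3) + 0·1 + (2)·(-11) + 0·16 + (-3)·(-3) = 2
  c_5 = 0·1 + (-1)·(-3) + 0·1 + (0)·(-11) + 0·16 + (0)·(-3) = 3
  c_6 = (-6)·(1) + (2)·(-3) + (-2)·(1) + (-1)·(-11) + 1·16 + (4)·(-3) = 1
Writing each c_i in base p = 5:
  c_1 = 1 = 1·5^0
  c_2 = 3 = 3·5^0
  c_3 = 2 = 2·5^0
  c_4 = 2 = 2·5^0
  c_5 = 3 = 3·5^0
  c_6 = 1 = 1·5^0
λ_0 = (1, 3, 2, 2, 3, 1)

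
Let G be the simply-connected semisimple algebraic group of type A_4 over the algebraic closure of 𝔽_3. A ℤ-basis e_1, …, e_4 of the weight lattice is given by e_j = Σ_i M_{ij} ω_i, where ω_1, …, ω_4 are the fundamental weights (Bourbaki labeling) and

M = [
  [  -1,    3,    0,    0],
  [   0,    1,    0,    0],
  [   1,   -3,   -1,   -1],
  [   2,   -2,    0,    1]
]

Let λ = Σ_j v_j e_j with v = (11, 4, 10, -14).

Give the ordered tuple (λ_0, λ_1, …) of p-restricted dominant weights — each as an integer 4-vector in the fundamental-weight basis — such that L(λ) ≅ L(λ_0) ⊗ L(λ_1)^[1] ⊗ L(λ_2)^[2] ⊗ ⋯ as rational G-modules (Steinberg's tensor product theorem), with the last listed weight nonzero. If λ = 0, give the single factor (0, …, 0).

((1, 1, 0, 0), (0, 1, 1, 0))

In the fundamental-weight basis, λ has coordinates c = M·v (v = (11, 4, 10, -14)):
  c_1 = -1*11 + 3*4 + 0*10 + 0*-14 = 1
  c_2 = 0*11 + 1*4 + 0*10 + 0*-14 = 4
  c_3 = 1*11 + -3*4 + -1*10 + -1*-14 = 3
  c_4 = 2*11 + -2*4 + 0*10 + 1*-14 = 0
Expand coordinatewise in base 3:
  c_1 = 1 = 1·3^0
  c_2 = 4 = 1·3^0 + 1·3^1
  c_3 = 3 = 0·3^0 + 1·3^1
  c_4 = 0
λ_0 = (1, 1, 0, 0)
λ_1 = (0, 1, 1, 0)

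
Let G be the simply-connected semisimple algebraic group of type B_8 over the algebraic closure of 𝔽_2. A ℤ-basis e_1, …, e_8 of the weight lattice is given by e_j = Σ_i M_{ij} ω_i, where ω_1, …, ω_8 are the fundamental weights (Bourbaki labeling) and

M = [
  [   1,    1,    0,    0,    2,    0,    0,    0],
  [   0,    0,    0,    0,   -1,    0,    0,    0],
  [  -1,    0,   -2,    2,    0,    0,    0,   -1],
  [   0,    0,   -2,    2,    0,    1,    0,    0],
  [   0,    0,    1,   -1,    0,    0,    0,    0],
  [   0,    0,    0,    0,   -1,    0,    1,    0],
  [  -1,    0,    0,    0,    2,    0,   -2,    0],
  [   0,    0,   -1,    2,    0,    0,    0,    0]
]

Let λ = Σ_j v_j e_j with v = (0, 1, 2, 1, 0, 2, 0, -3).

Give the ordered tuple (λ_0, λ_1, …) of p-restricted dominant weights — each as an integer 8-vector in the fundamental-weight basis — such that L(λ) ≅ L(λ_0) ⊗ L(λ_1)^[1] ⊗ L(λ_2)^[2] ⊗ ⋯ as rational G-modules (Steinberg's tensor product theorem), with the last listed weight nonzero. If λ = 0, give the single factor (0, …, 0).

((1, 0, 1, 0, 1, 0, 0, 0),)

Change of basis e → ω: c = M·v where v = (0, 1, 2, 1, 0, 2, 0, -3):
  c_1 = (1)·(0) + (1)·(1) + (0)·(2) + (0)·(1) + (2)·(0) + (0)·(2) + (0)·(0) + (0)·(-3) = 1
  c_2 = (0)·(0) + (0)·(1) + (0)·(2) + (0)·(1) + (-1)·(0) + (0)·(2) + (0)·(0) + (0)·(-3) = 0
  c_3 = (-1)·(0) + (0)·(1) + (-2)·(2) + (2)·(1) + (0)·(0) + (0)·(2) + (0)·(0) + (-1)·(-3) = 1
  c_4 = (0)·(0) + (0)·(1) + (-2)·(2) + (2)·(1) + (0)·(0) + (1)·(2) + (0)·(0) + (0)·(-3) = 0
  c_5 = (0)·(0) + (0)·(1) + (1)·(2) + (-1)·(1) + (0)·(0) + (0)·(2) + (0)·(0) + (0)·(-3) = 1
  c_6 = (0)·(0) + (0)·(1) + (0)·(2) + (0)·(1) + (-1)·(0) + (0)·(2) + (1)·(0) + (0)·(-3) = 0
  c_7 = (-1)·(0) + (0)·(1) + (0)·(2) + (0)·(1) + (2)·(0) + (0)·(2) + (-2)·(0) + (0)·(-3) = 0
  c_8 = (0)·(0) + (0)·(1) + (-1)·(2) + (2)·(1) + (0)·(0) + (0)·(2) + (0)·(0) + (0)·(-3) = 0
p = 2; digits c_i = Σ_j d_{ij}·2^j, 0 ≤ d_{ij} < 2:
  c_1 = 1 = 1·2^0
  c_2 = 0
  c_3 = 1 = 1·2^0
  c_4 = 0
  c_5 = 1 = 1·2^0
  c_6 = 0
  c_7 = 0
  c_8 = 0
p-restricted factor λ_0 = (1, 0, 1, 0, 1, 0, 0, 0)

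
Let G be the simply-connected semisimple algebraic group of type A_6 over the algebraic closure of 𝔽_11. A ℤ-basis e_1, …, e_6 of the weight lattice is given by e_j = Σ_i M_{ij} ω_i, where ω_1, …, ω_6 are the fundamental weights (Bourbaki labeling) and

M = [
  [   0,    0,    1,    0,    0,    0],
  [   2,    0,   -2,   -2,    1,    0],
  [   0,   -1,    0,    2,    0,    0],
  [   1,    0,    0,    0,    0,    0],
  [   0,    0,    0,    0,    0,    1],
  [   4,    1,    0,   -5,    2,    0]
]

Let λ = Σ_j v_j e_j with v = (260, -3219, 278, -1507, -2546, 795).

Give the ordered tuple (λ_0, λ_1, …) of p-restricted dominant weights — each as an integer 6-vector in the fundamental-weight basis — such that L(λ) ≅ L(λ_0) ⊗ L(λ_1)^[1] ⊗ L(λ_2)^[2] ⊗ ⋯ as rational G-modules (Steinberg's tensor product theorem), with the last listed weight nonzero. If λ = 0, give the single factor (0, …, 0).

((3, 3, 7, 7, 3, 0), (3, 6, 7, 1, 6, 2), (2, 3, 1, 2, 6, 2))

Change of basis e → ω: c = M·v where v = (260, -3219, 278, -1507, -2546, 795):
  c_1 = 0*260 + 0*-3219 + 1*278 + 0*-1507 + 0*-2546 + 0*795 = 278
  c_2 = 2*260 + 0*-3219 + -2*278 + -2*-1507 + 1*-2546 + 0*795 = 432
  c_3 = 0*260 + -1*-3219 + 0*278 + 2*-1507 + 0*-2546 + 0*795 = 205
  c_4 = 1*260 + 0*-3219 + 0*278 + 0*-1507 + 0*-2546 + 0*795 = 260
  c_5 = 0*260 + 0*-3219 + 0*278 + 0*-1507 + 0*-2546 + 1*795 = 795
  c_6 = 4*260 + 1*-3219 + 0*278 + -5*-1507 + 2*-2546 + 0*795 = 264
Writing each c_i in base p = 11:
  c_1 = 278 = 3·11^0 + 3·11^1 + 2·11^2
  c_2 = 432 = 3·11^0 + 6·11^1 + 3·11^2
  c_3 = 205 = 7·11^0 + 7·11^1 + 1·11^2
  c_4 = 260 = 7·11^0 + 1·11^1 + 2·11^2
  c_5 = 795 = 3·11^0 + 6·11^1 + 6·11^2
  c_6 = 264 = 0·11^0 + 2·11^1 + 2·11^2
Factor λ_0 = (3, 3, 7, 7, 3, 0)
Factor λ_1 = (3, 6, 7, 1, 6, 2)
Factor λ_2 = (2, 3, 1, 2, 6, 2)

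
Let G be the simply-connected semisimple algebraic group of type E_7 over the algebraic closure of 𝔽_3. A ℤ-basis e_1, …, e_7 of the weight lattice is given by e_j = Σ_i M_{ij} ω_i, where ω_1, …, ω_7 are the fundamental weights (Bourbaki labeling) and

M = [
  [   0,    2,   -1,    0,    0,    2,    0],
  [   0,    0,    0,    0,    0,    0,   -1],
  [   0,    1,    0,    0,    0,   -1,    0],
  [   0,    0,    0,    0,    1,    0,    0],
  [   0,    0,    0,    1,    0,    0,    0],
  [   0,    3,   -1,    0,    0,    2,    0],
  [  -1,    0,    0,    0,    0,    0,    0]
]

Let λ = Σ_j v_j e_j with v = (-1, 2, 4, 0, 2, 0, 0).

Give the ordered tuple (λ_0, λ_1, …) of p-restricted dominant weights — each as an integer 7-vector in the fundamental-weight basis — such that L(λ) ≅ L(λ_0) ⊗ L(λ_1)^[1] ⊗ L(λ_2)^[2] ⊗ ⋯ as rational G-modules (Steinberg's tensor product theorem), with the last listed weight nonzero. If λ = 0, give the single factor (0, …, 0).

Change of basis e → ω: c = M·v where v = (-1, 2, 4, 0, 2, 0, 0):
  c_1 = 0*-1 + 2*2 + -1*4 + 0*0 + 0*2 + 2*0 + 0*0 = 0
  c_2 = 0*-1 + 0*2 + 0*4 + 0*0 + 0*2 + 0*0 + -1*0 = 0
  c_3 = 0*-1 + 1*2 + 0*4 + 0*0 + 0*2 + -1*0 + 0*0 = 2
  c_4 = 0*-1 + 0*2 + 0*4 + 0*0 + 1*2 + 0*0 + 0*0 = 2
  c_5 = 0*-1 + 0*2 + 0*4 + 1*0 + 0*2 + 0*0 + 0*0 = 0
  c_6 = 0*-1 + 3*2 + -1*4 + 0*0 + 0*2 + 2*0 + 0*0 = 2
  c_7 = -1*-1 + 0*2 + 0*4 + 0*0 + 0*2 + 0*0 + 0*0 = 1
p = 3; digits c_i = Σ_j d_{ij}·3^j, 0 ≤ d_{ij} < 3:
  c_1 = 0
  c_2 = 0
  c_3 = 2 = 2·3^0
  c_4 = 2 = 2·3^0
  c_5 = 0
  c_6 = 2 = 2·3^0
  c_7 = 1 = 1·3^0
Factor λ_0 = (0, 0, 2, 2, 0, 2, 1)

((0, 0, 2, 2, 0, 2, 1),)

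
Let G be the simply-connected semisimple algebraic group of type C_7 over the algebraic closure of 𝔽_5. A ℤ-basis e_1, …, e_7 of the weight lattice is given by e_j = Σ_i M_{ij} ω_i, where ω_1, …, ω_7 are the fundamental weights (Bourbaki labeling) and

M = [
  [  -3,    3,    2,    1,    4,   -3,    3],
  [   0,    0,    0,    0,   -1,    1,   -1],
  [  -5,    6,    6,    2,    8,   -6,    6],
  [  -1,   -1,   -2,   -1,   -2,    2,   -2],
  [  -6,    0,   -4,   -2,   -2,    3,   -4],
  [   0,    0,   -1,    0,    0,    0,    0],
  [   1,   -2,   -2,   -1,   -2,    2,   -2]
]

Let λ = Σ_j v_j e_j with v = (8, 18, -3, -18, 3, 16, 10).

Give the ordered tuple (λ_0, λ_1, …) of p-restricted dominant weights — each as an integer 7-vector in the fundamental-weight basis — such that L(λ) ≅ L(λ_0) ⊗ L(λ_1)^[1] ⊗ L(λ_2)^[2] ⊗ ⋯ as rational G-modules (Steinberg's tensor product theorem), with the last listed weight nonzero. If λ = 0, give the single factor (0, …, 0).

In the fundamental-weight basis, λ has coordinates c = M·v (v = (8, 18, -3, -18, 3, 16, 10)):
  c_1 = (-3)·(8) + (3)·(18) + (2)·(-3) + (1)·(-18) + (4)·(3) + (-3)·(16) + (3)·(10) = 0
  c_2 = (0)·(8) + (0)·(18) + (0)·(-3) + (0)·(-18) + (-1)·(3) + (1)·(16) + (-1)·(10) = 3
  c_3 = (-5)·(8) + (6)·(18) + (6)·(-3) + (2)·(-18) + (8)·(3) + (-6)·(16) + (6)·(10) = 2
  c_4 = (-1)·(8) + (-1)·(18) + (-2)·(-3) + (-1)·(-18) + (-2)·(3) + (2)·(16) + (-2)·(10) = 4
  c_5 = (-6)·(8) + (0)·(18) + (-4)·(-3) + (-2)·(-18) + (-2)·(3) + (3)·(16) + (-4)·(10) = 2
  c_6 = (0)·(8) + (0)·(18) + (-1)·(-3) + (0)·(-18) + (0)·(3) + (0)·(16) + (0)·(10) = 3
  c_7 = (1)·(8) + (-2)·(18) + (-2)·(-3) + (-1)·(-18) + (-2)·(3) + (2)·(16) + (-2)·(10) = 2
p = 5; digits c_i = Σ_j d_{ij}·5^j, 0 ≤ d_{ij} < 5:
  c_1 = 0
  c_2 = 3 = 3·5^0
  c_3 = 2 = 2·5^0
  c_4 = 4 = 4·5^0
  c_5 = 2 = 2·5^0
  c_6 = 3 = 3·5^0
  c_7 = 2 = 2·5^0
p-restricted factor λ_0 = (0, 3, 2, 4, 2, 3, 2)

((0, 3, 2, 4, 2, 3, 2),)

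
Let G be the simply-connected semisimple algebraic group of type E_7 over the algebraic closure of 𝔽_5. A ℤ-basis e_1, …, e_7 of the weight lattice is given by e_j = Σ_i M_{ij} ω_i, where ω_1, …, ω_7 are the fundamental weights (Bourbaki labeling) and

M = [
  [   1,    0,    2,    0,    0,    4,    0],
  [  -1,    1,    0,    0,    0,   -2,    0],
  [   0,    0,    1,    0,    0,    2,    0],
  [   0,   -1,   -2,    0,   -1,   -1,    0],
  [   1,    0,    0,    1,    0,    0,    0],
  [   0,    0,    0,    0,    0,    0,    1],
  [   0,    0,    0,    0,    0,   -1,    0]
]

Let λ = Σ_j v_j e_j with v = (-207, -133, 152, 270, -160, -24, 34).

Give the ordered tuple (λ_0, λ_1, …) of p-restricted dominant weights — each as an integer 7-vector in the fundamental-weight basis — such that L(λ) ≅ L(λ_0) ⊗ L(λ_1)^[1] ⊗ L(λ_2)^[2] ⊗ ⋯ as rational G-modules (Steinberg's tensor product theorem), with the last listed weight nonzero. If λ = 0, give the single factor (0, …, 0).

((1, 2, 4, 3, 3, 4, 4), (0, 4, 0, 2, 2, 1, 4), (0, 4, 4, 0, 2, 1, 0))

Change of basis e → ω: c = M·v where v = (-207, -133, 152, 270, -160, -24, 34):
  c_1 = 1*-207 + 0*-133 + 2*152 + 0*270 + 0*-160 + 4*-24 + 0*34 = 1
  c_2 = -1*-207 + 1*-133 + 0*152 + 0*270 + 0*-160 + -2*-24 + 0*34 = 122
  c_3 = 0*-207 + 0*-133 + 1*152 + 0*270 + 0*-160 + 2*-24 + 0*34 = 104
  c_4 = 0*-207 + -1*-133 + -2*152 + 0*270 + -1*-160 + -1*-24 + 0*34 = 13
  c_5 = 1*-207 + 0*-133 + 0*152 + 1*270 + 0*-160 + 0*-24 + 0*34 = 63
  c_6 = 0*-207 + 0*-133 + 0*152 + 0*270 + 0*-160 + 0*-24 + 1*34 = 34
  c_7 = 0*-207 + 0*-133 + 0*152 + 0*270 + 0*-160 + -1*-24 + 0*34 = 24
Base-5 expansion of each c_i:
  c_1 = 1 = 1·5^0
  c_2 = 122 = 2·5^0 + 4·5^1 + 4·5^2
  c_3 = 104 = 4·5^0 + 0·5^1 + 4·5^2
  c_4 = 13 = 3·5^0 + 2·5^1
  c_5 = 63 = 3·5^0 + 2·5^1 + 2·5^2
  c_6 = 34 = 4·5^0 + 1·5^1 + 1·5^2
  c_7 = 24 = 4·5^0 + 4·5^1
λ_0 = (1, 2, 4, 3, 3, 4, 4)
λ_1 = (0, 4, 0, 2, 2, 1, 4)
λ_2 = (0, 4, 4, 0, 2, 1, 0)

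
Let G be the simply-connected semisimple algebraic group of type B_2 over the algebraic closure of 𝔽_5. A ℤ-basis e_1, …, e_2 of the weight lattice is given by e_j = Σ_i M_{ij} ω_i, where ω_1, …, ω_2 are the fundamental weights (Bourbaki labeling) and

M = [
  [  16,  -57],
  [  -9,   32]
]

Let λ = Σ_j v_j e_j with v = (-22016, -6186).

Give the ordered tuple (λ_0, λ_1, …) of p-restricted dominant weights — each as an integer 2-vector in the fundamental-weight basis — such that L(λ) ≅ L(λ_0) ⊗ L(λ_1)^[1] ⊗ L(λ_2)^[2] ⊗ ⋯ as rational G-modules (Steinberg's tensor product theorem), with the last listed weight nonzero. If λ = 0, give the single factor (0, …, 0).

((1, 2), (4, 3), (3, 2), (2, 1))

Compute c_i = Σ_j M_{ij} v_j with v = (-22016, -6186):
  c_1 = (16)·(-22016) + (-57)·(-6186) = 346
  c_2 = (-9)·(-22016) + (32)·(-6186) = 192
Expand coordinatewise in base 5:
  c_1 = 346 = 1·5^0 + 4·5^1 + 3·5^2 + 2·5^3
  c_2 = 192 = 2·5^0 + 3·5^1 + 2·5^2 + 1·5^3
p-restricted factor λ_0 = (1, 2)
p-restricted factor λ_1 = (4, 3)
p-restricted factor λ_2 = (3, 2)
p-restricted factor λ_3 = (2, 1)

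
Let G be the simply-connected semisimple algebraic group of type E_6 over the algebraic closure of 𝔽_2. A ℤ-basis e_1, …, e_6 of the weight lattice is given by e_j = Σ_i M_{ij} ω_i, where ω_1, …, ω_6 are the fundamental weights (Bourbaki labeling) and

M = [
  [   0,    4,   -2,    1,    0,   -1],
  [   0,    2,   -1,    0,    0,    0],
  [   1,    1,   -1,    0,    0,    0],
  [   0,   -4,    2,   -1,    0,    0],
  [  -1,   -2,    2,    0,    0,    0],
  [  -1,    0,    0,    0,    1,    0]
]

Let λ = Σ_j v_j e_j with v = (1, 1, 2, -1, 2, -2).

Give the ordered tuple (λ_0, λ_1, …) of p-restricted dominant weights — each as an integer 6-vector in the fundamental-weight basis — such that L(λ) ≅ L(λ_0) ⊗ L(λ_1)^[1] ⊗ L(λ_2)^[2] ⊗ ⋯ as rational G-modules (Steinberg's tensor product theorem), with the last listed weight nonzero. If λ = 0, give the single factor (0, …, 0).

Converting to the ω-basis (c_i = row i of M dotted with v = (1, 1, 2, -1, 2, -2)):
  c_1 = (0)·(1) + (4)·(1) + (-2)·(2) + (1)·(-1) + (0)·(2) + (-1)·(-2) = 1
  c_2 = (0)·(1) + (2)·(1) + (-1)·(2) + (0)·(-1) + (0)·(2) + (0)·(-2) = 0
  c_3 = (1)·(1) + (1)·(1) + (-1)·(2) + (0)·(-1) + (0)·(2) + (0)·(-2) = 0
  c_4 = (0)·(1) + (-4)·(1) + (2)·(2) + (-1)·(-1) + (0)·(2) + (0)·(-2) = 1
  c_5 = (-1)·(1) + (-2)·(1) + (2)·(2) + (0)·(-1) + (0)·(2) + (0)·(-2) = 1
  c_6 = (-1)·(1) + (0)·(1) + (0)·(2) + (0)·(-1) + (1)·(2) + (0)·(-2) = 1
Expand coordinatewise in base 2:
  c_1 = 1 = 1·2^0
  c_2 = 0
  c_3 = 0
  c_4 = 1 = 1·2^0
  c_5 = 1 = 1·2^0
  c_6 = 1 = 1·2^0
Factor λ_0 = (1, 0, 0, 1, 1, 1)

((1, 0, 0, 1, 1, 1),)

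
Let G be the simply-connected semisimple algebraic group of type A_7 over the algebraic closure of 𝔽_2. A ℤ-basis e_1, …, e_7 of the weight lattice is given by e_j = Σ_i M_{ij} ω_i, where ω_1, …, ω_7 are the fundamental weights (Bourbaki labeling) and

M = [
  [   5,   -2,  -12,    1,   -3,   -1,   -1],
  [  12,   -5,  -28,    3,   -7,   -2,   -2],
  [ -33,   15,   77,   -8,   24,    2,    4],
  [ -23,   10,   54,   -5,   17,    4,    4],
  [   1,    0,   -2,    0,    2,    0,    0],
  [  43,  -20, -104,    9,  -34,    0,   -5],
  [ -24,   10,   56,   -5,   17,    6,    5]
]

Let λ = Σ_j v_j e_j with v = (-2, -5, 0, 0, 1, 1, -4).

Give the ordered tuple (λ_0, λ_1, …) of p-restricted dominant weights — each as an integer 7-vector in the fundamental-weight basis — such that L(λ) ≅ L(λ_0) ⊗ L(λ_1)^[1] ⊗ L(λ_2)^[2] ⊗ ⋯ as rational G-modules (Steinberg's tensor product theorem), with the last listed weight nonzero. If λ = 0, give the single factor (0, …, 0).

((0, 0, 1, 1, 0, 0, 1),)

Change of basis e → ω: c = M·v where v = (-2, -5, 0, 0, 1, 1, -4):
  c_1 = (5)·(-2) + (-2)·(-5) + (-12)·(0) + 1·0 + (-3)·(1) + (-1)·(1) + (-1)·(-4) = 0
  c_2 = (12)·(-2) + (-5)·(-5) + (-28)·(0) + 3·0 + (-7)·(1) + (-2)·(1) + (-2)·(-4) = 0
  c_3 = (-33)·(-2) + (15)·(-5) + 77·0 + (-8)·(0) + 24·1 + 2·1 + (4)·(-4) = 1
  c_4 = (-23)·(-2) + (10)·(-5) + 54·0 + (-5)·(0) + 17·1 + 4·1 + (4)·(-4) = 1
  c_5 = (1)·(-2) + (0)·(-5) + (-2)·(0) + 0·0 + 2·1 + 0·1 + (0)·(-4) = 0
  c_6 = (43)·(-2) + (-20)·(-5) + (-104)·(0) + 9·0 + (-34)·(1) + 0·1 + (-5)·(-4) = 0
  c_7 = (-24)·(-2) + (10)·(-5) + 56·0 + (-5)·(0) + 17·1 + 6·1 + (5)·(-4) = 1
Writing each c_i in base p = 2:
  c_1 = 0
  c_2 = 0
  c_3 = 1 = 1·2^0
  c_4 = 1 = 1·2^0
  c_5 = 0
  c_6 = 0
  c_7 = 1 = 1·2^0
p-restricted factor λ_0 = (0, 0, 1, 1, 0, 0, 1)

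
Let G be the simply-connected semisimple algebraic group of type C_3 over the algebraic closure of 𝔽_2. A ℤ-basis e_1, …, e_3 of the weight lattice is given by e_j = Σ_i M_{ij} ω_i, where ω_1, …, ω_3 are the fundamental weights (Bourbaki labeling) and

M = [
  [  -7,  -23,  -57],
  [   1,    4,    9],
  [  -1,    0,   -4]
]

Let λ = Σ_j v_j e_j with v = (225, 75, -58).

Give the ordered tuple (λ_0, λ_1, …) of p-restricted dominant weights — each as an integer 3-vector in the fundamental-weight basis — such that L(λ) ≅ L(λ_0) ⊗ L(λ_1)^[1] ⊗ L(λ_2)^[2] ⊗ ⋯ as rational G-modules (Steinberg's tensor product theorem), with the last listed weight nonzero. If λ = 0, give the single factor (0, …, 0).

((0, 1, 1), (1, 1, 1), (1, 0, 1))

In the fundamental-weight basis, λ has coordinates c = M·v (v = (225, 75, -58)):
  c_1 = -7*225 + -23*75 + -57*-58 = 6
  c_2 = 1*225 + 4*75 + 9*-58 = 3
  c_3 = -1*225 + 0*75 + -4*-58 = 7
p = 2; digits c_i = Σ_j d_{ij}·2^j, 0 ≤ d_{ij} < 2:
  c_1 = 6 = 0·2^0 + 1·2^1 + 1·2^2
  c_2 = 3 = 1·2^0 + 1·2^1
  c_3 = 7 = 1·2^0 + 1·2^1 + 1·2^2
Factor λ_0 = (0, 1, 1)
Factor λ_1 = (1, 1, 1)
Factor λ_2 = (1, 0, 1)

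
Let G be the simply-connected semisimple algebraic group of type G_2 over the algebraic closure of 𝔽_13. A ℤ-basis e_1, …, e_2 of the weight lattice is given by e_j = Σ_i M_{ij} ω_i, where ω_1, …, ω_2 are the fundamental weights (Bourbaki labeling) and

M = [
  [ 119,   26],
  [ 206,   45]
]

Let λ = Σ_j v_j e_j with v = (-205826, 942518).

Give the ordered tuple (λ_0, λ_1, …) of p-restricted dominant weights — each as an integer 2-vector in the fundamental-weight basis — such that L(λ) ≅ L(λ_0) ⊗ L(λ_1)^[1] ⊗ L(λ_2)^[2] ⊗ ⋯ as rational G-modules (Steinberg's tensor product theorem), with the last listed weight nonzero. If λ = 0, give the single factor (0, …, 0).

((6, 11), (0, 10), (7, 12), (5, 5))

Compute c_i = Σ_j M_{ij} v_j with v = (-205826, 942518):
  c_1 = (119)·(-205826) + 26·942518 = 12174
  c_2 = (206)·(-205826) + 45·942518 = 13154
Expand coordinatewise in base 13:
  c_1 = 12174 = 6·13^0 + 0·13^1 + 7·13^2 + 5·13^3
  c_2 = 13154 = 11·13^0 + 10·13^1 + 12·13^2 + 5·13^3
Factor λ_0 = (6, 11)
Factor λ_1 = (0, 10)
Factor λ_2 = (7, 12)
Factor λ_3 = (5, 5)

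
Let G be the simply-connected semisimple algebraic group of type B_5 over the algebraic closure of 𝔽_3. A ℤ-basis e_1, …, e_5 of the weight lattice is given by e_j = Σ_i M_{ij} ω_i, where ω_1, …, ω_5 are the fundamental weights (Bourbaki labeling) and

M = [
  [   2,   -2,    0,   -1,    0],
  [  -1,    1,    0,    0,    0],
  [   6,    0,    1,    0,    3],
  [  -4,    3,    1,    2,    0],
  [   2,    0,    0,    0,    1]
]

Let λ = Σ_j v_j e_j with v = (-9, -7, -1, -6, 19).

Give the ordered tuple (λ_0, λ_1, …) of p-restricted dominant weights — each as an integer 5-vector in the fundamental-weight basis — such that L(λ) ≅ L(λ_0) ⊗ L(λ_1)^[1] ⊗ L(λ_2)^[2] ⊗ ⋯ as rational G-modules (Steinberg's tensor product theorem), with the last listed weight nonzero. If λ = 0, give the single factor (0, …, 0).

((2, 2, 2, 2, 1),)

ω-coordinates c = M·v, v = (-9, -7, -1, -6, 19):
  c_1 = 2*-9 + -2*-7 + 0*-1 + -1*-6 + 0*19 = 2
  c_2 = -1*-9 + 1*-7 + 0*-1 + 0*-6 + 0*19 = 2
  c_3 = 6*-9 + 0*-7 + 1*-1 + 0*-6 + 3*19 = 2
  c_4 = -4*-9 + 3*-7 + 1*-1 + 2*-6 + 0*19 = 2
  c_5 = 2*-9 + 0*-7 + 0*-1 + 0*-6 + 1*19 = 1
p = 3; digits c_i = Σ_j d_{ij}·3^j, 0 ≤ d_{ij} < 3:
  c_1 = 2 = 2·3^0
  c_2 = 2 = 2·3^0
  c_3 = 2 = 2·3^0
  c_4 = 2 = 2·3^0
  c_5 = 1 = 1·3^0
Factor λ_0 = (2, 2, 2, 2, 1)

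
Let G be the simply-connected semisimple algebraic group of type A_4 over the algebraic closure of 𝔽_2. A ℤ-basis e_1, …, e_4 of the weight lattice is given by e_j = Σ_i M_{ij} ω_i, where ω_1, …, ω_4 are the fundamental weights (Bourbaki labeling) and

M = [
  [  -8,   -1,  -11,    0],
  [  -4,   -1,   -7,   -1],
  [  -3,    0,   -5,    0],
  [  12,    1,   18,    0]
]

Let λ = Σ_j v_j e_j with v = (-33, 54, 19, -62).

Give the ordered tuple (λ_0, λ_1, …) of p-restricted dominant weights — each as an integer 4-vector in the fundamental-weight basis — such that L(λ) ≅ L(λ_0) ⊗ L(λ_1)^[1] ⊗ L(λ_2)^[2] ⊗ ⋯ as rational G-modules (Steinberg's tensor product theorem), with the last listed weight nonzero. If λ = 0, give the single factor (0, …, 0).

((1, 1, 0, 0), (0, 1, 0, 0), (0, 1, 1, 0))

Compute c_i = Σ_j M_{ij} v_j with v = (-33, 54, 19, -62):
  c_1 = (-8)·(-33) + (-1)·(54) + (-11)·(19) + (0)·(-62) = 1
  c_2 = (-4)·(-33) + (-1)·(54) + (-7)·(19) + (-1)·(-62) = 7
  c_3 = (-3)·(-33) + 0·54 + (-5)·(19) + (0)·(-62) = 4
  c_4 = (12)·(-33) + 1·54 + 18·19 + (0)·(-62) = 0
Writing each c_i in base p = 2:
  c_1 = 1 = 1·2^0
  c_2 = 7 = 1·2^0 + 1·2^1 + 1·2^2
  c_3 = 4 = 0·2^0 + 0·2^1 + 1·2^2
  c_4 = 0
Factor λ_0 = (1, 1, 0, 0)
Factor λ_1 = (0, 1, 0, 0)
Factor λ_2 = (0, 1, 1, 0)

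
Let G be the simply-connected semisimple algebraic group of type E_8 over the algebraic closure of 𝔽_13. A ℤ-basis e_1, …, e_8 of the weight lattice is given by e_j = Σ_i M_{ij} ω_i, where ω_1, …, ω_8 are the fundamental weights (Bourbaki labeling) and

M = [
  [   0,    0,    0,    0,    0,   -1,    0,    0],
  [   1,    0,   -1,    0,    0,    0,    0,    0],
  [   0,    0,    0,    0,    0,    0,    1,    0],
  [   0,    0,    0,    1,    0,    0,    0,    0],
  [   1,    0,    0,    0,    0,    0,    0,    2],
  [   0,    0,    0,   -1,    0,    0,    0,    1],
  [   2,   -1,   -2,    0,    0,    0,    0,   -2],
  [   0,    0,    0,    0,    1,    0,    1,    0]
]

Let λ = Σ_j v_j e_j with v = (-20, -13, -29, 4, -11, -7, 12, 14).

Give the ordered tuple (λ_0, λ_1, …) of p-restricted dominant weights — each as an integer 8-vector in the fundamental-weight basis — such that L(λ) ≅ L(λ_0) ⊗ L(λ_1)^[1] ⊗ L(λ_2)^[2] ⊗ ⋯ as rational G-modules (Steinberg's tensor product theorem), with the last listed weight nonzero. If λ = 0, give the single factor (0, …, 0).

((7, 9, 12, 4, 8, 10, 3, 1),)

In the fundamental-weight basis, λ has coordinates c = M·v (v = (-20, -13, -29, 4, -11, -7, 12, 14)):
  c_1 = (0)·(-20) + (0)·(-13) + (0)·(-29) + 0·4 + (0)·(-11) + (-1)·(-7) + 0·12 + 0·14 = 7
  c_2 = (1)·(-20) + (0)·(-13) + (-1)·(-29) + 0·4 + (0)·(-11) + (0)·(-7) + 0·12 + 0·14 = 9
  c_3 = (0)·(-20) + (0)·(-13) + (0)·(-29) + 0·4 + (0)·(-11) + (0)·(-7) + 1·12 + 0·14 = 12
  c_4 = (0)·(-20) + (0)·(-13) + (0)·(-29) + 1·4 + (0)·(-11) + (0)·(-7) + 0·12 + 0·14 = 4
  c_5 = (1)·(-20) + (0)·(-13) + (0)·(-29) + 0·4 + (0)·(-11) + (0)·(-7) + 0·12 + 2·14 = 8
  c_6 = (0)·(-20) + (0)·(-13) + (0)·(-29) + (-1)·(4) + (0)·(-11) + (0)·(-7) + 0·12 + 1·14 = 10
  c_7 = (2)·(-20) + (-1)·(-13) + (-2)·(-29) + 0·4 + (0)·(-11) + (0)·(-7) + 0·12 + (-2)·(14) = 3
  c_8 = (0)·(-20) + (0)·(-13) + (0)·(-29) + 0·4 + (1)·(-11) + (0)·(-7) + 1·12 + 0·14 = 1
Writing each c_i in base p = 13:
  c_1 = 7 = 7·13^0
  c_2 = 9 = 9·13^0
  c_3 = 12 = 12·13^0
  c_4 = 4 = 4·13^0
  c_5 = 8 = 8·13^0
  c_6 = 10 = 10·13^0
  c_7 = 3 = 3·13^0
  c_8 = 1 = 1·13^0
Factor λ_0 = (7, 9, 12, 4, 8, 10, 3, 1)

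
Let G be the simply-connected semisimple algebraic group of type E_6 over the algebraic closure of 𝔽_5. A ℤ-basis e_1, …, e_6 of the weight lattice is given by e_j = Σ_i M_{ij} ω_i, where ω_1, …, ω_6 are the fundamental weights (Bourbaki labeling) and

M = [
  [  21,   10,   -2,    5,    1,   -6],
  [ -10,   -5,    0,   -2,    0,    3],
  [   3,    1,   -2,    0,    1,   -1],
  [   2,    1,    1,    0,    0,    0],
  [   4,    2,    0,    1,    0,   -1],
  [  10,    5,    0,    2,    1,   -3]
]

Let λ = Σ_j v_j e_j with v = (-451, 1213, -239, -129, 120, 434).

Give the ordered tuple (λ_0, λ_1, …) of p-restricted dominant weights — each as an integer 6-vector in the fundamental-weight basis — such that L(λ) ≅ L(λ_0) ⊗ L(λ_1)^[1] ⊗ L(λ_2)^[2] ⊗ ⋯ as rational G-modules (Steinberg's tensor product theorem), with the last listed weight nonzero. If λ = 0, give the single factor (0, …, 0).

Change of basis e → ω: c = M·v where v = (-451, 1213, -239, -129, 120, 434):
  c_1 = 21*-451 + 10*1213 + -2*-239 + 5*-129 + 1*120 + -6*434 = 8
  c_2 = -10*-451 + -5*1213 + 0*-239 + -2*-129 + 0*120 + 3*434 = 5
  c_3 = 3*-451 + 1*1213 + -2*-239 + 0*-129 + 1*120 + -1*434 = 24
  c_4 = 2*-451 + 1*1213 + 1*-239 + 0*-129 + 0*120 + 0*434 = 72
  c_5 = 4*-451 + 2*1213 + 0*-239 + 1*-129 + 0*120 + -1*434 = 59
  c_6 = 10*-451 + 5*1213 + 0*-239 + 2*-129 + 1*120 + -3*434 = 115
Base-5 expansion of each c_i:
  c_1 = 8 = 3·5^0 + 1·5^1
  c_2 = 5 = 0·5^0 + 1·5^1
  c_3 = 24 = 4·5^0 + 4·5^1
  c_4 = 72 = 2·5^0 + 4·5^1 + 2·5^2
  c_5 = 59 = 4·5^0 + 1·5^1 + 2·5^2
  c_6 = 115 = 0·5^0 + 3·5^1 + 4·5^2
p-restricted factor λ_0 = (3, 0, 4, 2, 4, 0)
p-restricted factor λ_1 = (1, 1, 4, 4, 1, 3)
p-restricted factor λ_2 = (0, 0, 0, 2, 2, 4)

((3, 0, 4, 2, 4, 0), (1, 1, 4, 4, 1, 3), (0, 0, 0, 2, 2, 4))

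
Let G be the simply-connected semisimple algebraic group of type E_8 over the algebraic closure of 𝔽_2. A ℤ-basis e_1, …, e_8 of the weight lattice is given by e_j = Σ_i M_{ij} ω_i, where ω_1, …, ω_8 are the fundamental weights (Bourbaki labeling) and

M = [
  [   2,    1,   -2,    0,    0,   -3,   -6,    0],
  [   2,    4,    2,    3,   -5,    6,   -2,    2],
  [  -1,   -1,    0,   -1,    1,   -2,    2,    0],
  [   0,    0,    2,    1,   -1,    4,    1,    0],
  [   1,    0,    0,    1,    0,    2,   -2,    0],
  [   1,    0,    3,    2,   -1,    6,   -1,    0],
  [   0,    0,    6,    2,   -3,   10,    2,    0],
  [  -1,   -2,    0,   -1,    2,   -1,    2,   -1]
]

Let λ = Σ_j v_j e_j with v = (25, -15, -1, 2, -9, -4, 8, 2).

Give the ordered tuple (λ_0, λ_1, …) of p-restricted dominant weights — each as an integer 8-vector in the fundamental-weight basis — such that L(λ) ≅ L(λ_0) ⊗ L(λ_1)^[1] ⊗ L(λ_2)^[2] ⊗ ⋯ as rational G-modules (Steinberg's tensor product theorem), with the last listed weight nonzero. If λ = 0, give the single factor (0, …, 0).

Change of basis e → ω: c = M·v where v = (25, -15, -1, 2, -9, -4, 8, 2):
  c_1 = (2)·(25) + (1)·(-15) + (-2)·(-1) + (0)·(2) + (0)·(-9) + (-3)·(-4) + (-6)·(8) + (0)·(2) = 1
  c_2 = (2)·(25) + (4)·(-15) + (2)·(-1) + (3)·(2) + (-5)·(-9) + (6)·(-4) + (-2)·(8) + (2)·(2) = 3
  c_3 = (-1)·(25) + (-1)·(-15) + (0)·(-1) + (-1)·(2) + (1)·(-9) + (-2)·(-4) + (2)·(8) + (0)·(2) = 3
  c_4 = (0)·(25) + (0)·(-15) + (2)·(-1) + (1)·(2) + (-1)·(-9) + (4)·(-4) + (1)·(8) + (0)·(2) = 1
  c_5 = (1)·(25) + (0)·(-15) + (0)·(-1) + (1)·(2) + (0)·(-9) + (2)·(-4) + (-2)·(8) + (0)·(2) = 3
  c_6 = (1)·(25) + (0)·(-15) + (3)·(-1) + (2)·(2) + (-1)·(-9) + (6)·(-4) + (-1)·(8) + (0)·(2) = 3
  c_7 = (0)·(25) + (0)·(-15) + (6)·(-1) + (2)·(2) + (-3)·(-9) + (10)·(-4) + (2)·(8) + (0)·(2) = 1
  c_8 = (-1)·(25) + (-2)·(-15) + (0)·(-1) + (-1)·(2) + (2)·(-9) + (-1)·(-4) + (2)·(8) + (-1)·(2) = 3
p = 2; digits c_i = Σ_j d_{ij}·2^j, 0 ≤ d_{ij} < 2:
  c_1 = 1 = 1·2^0
  c_2 = 3 = 1·2^0 + 1·2^1
  c_3 = 3 = 1·2^0 + 1·2^1
  c_4 = 1 = 1·2^0
  c_5 = 3 = 1·2^0 + 1·2^1
  c_6 = 3 = 1·2^0 + 1·2^1
  c_7 = 1 = 1·2^0
  c_8 = 3 = 1·2^0 + 1·2^1
p-restricted factor λ_0 = (1, 1, 1, 1, 1, 1, 1, 1)
p-restricted factor λ_1 = (0, 1, 1, 0, 1, 1, 0, 1)

((1, 1, 1, 1, 1, 1, 1, 1), (0, 1, 1, 0, 1, 1, 0, 1))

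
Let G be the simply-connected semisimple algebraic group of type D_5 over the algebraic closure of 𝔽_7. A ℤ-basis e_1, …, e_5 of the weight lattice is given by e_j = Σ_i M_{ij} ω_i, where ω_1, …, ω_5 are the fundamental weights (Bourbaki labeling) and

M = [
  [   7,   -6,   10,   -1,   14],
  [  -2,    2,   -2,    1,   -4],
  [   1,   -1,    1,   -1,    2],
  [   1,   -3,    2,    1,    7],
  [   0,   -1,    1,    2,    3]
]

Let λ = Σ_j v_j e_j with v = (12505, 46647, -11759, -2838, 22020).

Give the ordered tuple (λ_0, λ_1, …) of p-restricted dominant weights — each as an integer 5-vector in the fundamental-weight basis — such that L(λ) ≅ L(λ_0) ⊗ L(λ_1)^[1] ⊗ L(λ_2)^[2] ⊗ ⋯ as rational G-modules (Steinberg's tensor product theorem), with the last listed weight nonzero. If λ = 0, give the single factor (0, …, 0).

((5, 2, 4, 5, 4), (0, 0, 6, 0, 2), (3, 4, 5, 0, 5), (3, 2, 2, 1, 5))

In the fundamental-weight basis, λ has coordinates c = M·v (v = (12505, 46647, -11759, -2838, 22020)):
  c_1 = 7*12505 + -6*46647 + 10*-11759 + -1*-2838 + 14*22020 = 1181
  c_2 = -2*12505 + 2*46647 + -2*-11759 + 1*-2838 + -4*22020 = 884
  c_3 = 1*12505 + -1*46647 + 1*-11759 + -1*-2838 + 2*22020 = 977
  c_4 = 1*12505 + -3*46647 + 2*-11759 + 1*-2838 + 7*22020 = 348
  c_5 = 0*12505 + -1*46647 + 1*-11759 + 2*-2838 + 3*22020 = 1978
Expand coordinatewise in base 7:
  c_1 = 1181 = 5·7^0 + 0·7^1 + 3·7^2 + 3·7^3
  c_2 = 884 = 2·7^0 + 0·7^1 + 4·7^2 + 2·7^3
  c_3 = 977 = 4·7^0 + 6·7^1 + 5·7^2 + 2·7^3
  c_4 = 348 = 5·7^0 + 0·7^1 + 0·7^2 + 1·7^3
  c_5 = 1978 = 4·7^0 + 2·7^1 + 5·7^2 + 5·7^3
λ_0 = (5, 2, 4, 5, 4)
λ_1 = (0, 0, 6, 0, 2)
λ_2 = (3, 4, 5, 0, 5)
λ_3 = (3, 2, 2, 1, 5)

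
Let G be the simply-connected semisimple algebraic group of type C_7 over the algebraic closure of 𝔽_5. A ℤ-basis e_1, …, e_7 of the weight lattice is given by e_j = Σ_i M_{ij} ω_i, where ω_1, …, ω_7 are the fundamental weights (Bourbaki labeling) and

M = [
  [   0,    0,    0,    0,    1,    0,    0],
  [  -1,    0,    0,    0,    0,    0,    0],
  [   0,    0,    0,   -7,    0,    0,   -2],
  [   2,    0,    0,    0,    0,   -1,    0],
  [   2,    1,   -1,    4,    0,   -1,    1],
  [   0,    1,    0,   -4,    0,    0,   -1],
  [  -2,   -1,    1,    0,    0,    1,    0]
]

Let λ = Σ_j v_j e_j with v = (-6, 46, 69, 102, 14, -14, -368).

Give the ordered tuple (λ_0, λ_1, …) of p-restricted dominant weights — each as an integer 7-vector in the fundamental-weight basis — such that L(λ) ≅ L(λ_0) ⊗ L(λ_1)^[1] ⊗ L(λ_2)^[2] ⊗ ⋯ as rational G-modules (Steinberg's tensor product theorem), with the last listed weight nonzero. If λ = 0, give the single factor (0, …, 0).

((4, 1, 2, 2, 4, 1, 1), (2, 1, 4, 0, 3, 1, 4))

Change of basis e → ω: c = M·v where v = (-6, 46, 69, 102, 14, -14, -368):
  c_1 = (0)·(-6) + (0)·(46) + (0)·(69) + (0)·(102) + (1)·(14) + (0)·(-14) + (0)·(-368) = 14
  c_2 = (-1)·(-6) + (0)·(46) + (0)·(69) + (0)·(102) + (0)·(14) + (0)·(-14) + (0)·(-368) = 6
  c_3 = (0)·(-6) + (0)·(46) + (0)·(69) + (-7)·(102) + (0)·(14) + (0)·(-14) + (-2)·(-368) = 22
  c_4 = (2)·(-6) + (0)·(46) + (0)·(69) + (0)·(102) + (0)·(14) + (-1)·(-14) + (0)·(-368) = 2
  c_5 = (2)·(-6) + (1)·(46) + (-1)·(69) + (4)·(102) + (0)·(14) + (-1)·(-14) + (1)·(-368) = 19
  c_6 = (0)·(-6) + (1)·(46) + (0)·(69) + (-4)·(102) + (0)·(14) + (0)·(-14) + (-1)·(-368) = 6
  c_7 = (-2)·(-6) + (-1)·(46) + (1)·(69) + (0)·(102) + (0)·(14) + (1)·(-14) + (0)·(-368) = 21
p = 5; digits c_i = Σ_j d_{ij}·5^j, 0 ≤ d_{ij} < 5:
  c_1 = 14 = 4·5^0 + 2·5^1
  c_2 = 6 = 1·5^0 + 1·5^1
  c_3 = 22 = 2·5^0 + 4·5^1
  c_4 = 2 = 2·5^0
  c_5 = 19 = 4·5^0 + 3·5^1
  c_6 = 6 = 1·5^0 + 1·5^1
  c_7 = 21 = 1·5^0 + 4·5^1
λ_0 = (4, 1, 2, 2, 4, 1, 1)
λ_1 = (2, 1, 4, 0, 3, 1, 4)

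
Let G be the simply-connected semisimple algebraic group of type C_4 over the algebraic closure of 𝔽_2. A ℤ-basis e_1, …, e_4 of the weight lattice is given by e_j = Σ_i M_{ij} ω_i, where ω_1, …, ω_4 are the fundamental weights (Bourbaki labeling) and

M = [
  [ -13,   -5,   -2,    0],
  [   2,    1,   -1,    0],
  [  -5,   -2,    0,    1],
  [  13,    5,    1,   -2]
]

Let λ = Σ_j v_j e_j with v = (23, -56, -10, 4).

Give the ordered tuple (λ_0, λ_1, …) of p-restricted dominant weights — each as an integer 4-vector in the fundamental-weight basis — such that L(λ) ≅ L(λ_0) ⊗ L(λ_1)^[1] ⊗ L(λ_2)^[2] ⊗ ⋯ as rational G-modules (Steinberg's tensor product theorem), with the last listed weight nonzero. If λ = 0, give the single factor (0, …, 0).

((1, 0, 1, 1),)

Compute c_i = Σ_j M_{ij} v_j with v = (23, -56, -10, 4):
  c_1 = (-13)·(23) + (-5)·(-56) + (-2)·(-10) + 0·4 = 1
  c_2 = 2·23 + (1)·(-56) + (-1)·(-10) + 0·4 = 0
  c_3 = (-5)·(23) + (-2)·(-56) + (0)·(-10) + 1·4 = 1
  c_4 = 13·23 + (5)·(-56) + (1)·(-10) + (-2)·(4) = 1
p = 2; digits c_i = Σ_j d_{ij}·2^j, 0 ≤ d_{ij} < 2:
  c_1 = 1 = 1·2^0
  c_2 = 0
  c_3 = 1 = 1·2^0
  c_4 = 1 = 1·2^0
λ_0 = (1, 0, 1, 1)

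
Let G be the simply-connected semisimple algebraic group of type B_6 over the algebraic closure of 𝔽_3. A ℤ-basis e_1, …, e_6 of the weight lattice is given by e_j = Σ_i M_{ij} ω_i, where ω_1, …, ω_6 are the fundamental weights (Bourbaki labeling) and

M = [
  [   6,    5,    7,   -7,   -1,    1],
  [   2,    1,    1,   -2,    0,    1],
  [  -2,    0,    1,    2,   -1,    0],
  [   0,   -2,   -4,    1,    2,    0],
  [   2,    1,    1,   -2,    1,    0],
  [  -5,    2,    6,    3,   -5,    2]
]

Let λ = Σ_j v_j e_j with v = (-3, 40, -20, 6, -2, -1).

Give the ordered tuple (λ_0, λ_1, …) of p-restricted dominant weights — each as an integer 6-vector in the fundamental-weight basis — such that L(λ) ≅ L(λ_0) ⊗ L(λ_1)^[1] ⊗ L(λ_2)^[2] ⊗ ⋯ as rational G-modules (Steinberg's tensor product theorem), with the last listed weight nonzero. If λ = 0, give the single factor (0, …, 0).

((1, 1, 0, 2, 0, 1),)

ω-coordinates c = M·v, v = (-3, 40, -20, 6, -2, -1):
  c_1 = 6*-3 + 5*40 + 7*-20 + -7*6 + -1*-2 + 1*-1 = 1
  c_2 = 2*-3 + 1*40 + 1*-20 + -2*6 + 0*-2 + 1*-1 = 1
  c_3 = -2*-3 + 0*40 + 1*-20 + 2*6 + -1*-2 + 0*-1 = 0
  c_4 = 0*-3 + -2*40 + -4*-20 + 1*6 + 2*-2 + 0*-1 = 2
  c_5 = 2*-3 + 1*40 + 1*-20 + -2*6 + 1*-2 + 0*-1 = 0
  c_6 = -5*-3 + 2*40 + 6*-20 + 3*6 + -5*-2 + 2*-1 = 1
p = 3; digits c_i = Σ_j d_{ij}·3^j, 0 ≤ d_{ij} < 3:
  c_1 = 1 = 1·3^0
  c_2 = 1 = 1·3^0
  c_3 = 0
  c_4 = 2 = 2·3^0
  c_5 = 0
  c_6 = 1 = 1·3^0
λ_0 = (1, 1, 0, 2, 0, 1)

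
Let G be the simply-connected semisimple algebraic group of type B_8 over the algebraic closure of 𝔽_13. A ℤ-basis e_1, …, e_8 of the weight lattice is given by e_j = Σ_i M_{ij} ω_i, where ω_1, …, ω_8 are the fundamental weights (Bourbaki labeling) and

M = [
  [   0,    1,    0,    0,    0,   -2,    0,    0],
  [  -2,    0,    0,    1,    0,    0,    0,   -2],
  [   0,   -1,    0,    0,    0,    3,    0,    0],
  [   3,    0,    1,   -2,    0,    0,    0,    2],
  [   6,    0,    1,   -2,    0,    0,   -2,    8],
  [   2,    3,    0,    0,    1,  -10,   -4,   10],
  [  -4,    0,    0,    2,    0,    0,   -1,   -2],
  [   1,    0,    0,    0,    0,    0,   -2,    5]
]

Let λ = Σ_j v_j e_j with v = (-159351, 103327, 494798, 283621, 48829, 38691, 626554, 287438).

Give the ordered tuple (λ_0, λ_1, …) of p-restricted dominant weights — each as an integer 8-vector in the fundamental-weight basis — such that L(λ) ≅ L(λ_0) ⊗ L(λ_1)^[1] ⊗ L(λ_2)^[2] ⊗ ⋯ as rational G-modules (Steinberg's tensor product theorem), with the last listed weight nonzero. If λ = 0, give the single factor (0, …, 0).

((10, 4, 6, 4, 10, 3, 5, 5), (6, 5, 5, 3, 7, 5, 0, 4), (10, 6, 10, 1, 1, 9, 6, 3), (11, 12, 5, 11, 8, 9, 1, 11))

In the fundamental-weight basis, λ has coordinates c = M·v (v = (-159351, 103327, 494798, 283621, 48829, 38691, 626554, 287438)):
  c_1 = 0*-159351 + 1*103327 + 0*494798 + 0*283621 + 0*48829 + -2*38691 + 0*626554 + 0*287438 = 25945
  c_2 = -2*-159351 + 0*103327 + 0*494798 + 1*283621 + 0*48829 + 0*38691 + 0*626554 + -2*287438 = 27447
  c_3 = 0*-159351 + -1*103327 + 0*494798 + 0*283621 + 0*48829 + 3*38691 + 0*626554 + 0*287438 = 12746
  c_4 = 3*-159351 + 0*103327 + 1*494798 + -2*283621 + 0*48829 + 0*38691 + 0*626554 + 2*287438 = 24379
  c_5 = 6*-159351 + 0*103327 + 1*494798 + -2*283621 + 0*48829 + 0*38691 + -2*626554 + 8*287438 = 17846
  c_6 = 2*-159351 + 3*103327 + 0*494798 + 0*283621 + 1*48829 + -10*38691 + -4*626554 + 10*287438 = 21362
  c_7 = -4*-159351 + 0*103327 + 0*494798 + 2*283621 + 0*48829 + 0*38691 + -1*626554 + -2*287438 = 3216
  c_8 = 1*-159351 + 0*103327 + 0*494798 + 0*283621 + 0*48829 + 0*38691 + -2*626554 + 5*287438 = 24731
Base-13 expansion of each c_i:
  c_1 = 25945 = 10·13^0 + 6·13^1 + 10·13^2 + 11·13^3
  c_2 = 27447 = 4·13^0 + 5·13^1 + 6·13^2 + 12·13^3
  c_3 = 12746 = 6·13^0 + 5·13^1 + 10·13^2 + 5·13^3
  c_4 = 24379 = 4·13^0 + 3·13^1 + 1·13^2 + 11·13^3
  c_5 = 17846 = 10·13^0 + 7·13^1 + 1·13^2 + 8·13^3
  c_6 = 21362 = 3·13^0 + 5·13^1 + 9·13^2 + 9·13^3
  c_7 = 3216 = 5·13^0 + 0·13^1 + 6·13^2 + 1·13^3
  c_8 = 24731 = 5·13^0 + 4·13^1 + 3·13^2 + 11·13^3
p-restricted factor λ_0 = (10, 4, 6, 4, 10, 3, 5, 5)
p-restricted factor λ_1 = (6, 5, 5, 3, 7, 5, 0, 4)
p-restricted factor λ_2 = (10, 6, 10, 1, 1, 9, 6, 3)
p-restricted factor λ_3 = (11, 12, 5, 11, 8, 9, 1, 11)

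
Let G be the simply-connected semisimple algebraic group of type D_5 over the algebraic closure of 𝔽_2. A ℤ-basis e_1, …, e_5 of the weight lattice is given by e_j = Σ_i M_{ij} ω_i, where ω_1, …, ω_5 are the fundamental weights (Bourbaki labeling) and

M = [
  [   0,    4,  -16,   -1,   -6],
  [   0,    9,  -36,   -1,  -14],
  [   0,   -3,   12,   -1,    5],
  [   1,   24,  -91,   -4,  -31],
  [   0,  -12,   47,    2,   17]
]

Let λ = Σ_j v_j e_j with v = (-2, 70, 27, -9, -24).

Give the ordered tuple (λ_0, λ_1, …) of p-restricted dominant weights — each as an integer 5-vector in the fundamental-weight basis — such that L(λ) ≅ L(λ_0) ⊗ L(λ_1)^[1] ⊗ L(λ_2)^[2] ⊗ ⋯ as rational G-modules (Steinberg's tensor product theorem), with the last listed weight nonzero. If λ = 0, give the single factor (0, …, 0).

Compute c_i = Σ_j M_{ij} v_j with v = (-2, 70, 27, -9, -24):
  c_1 = 0*-2 + 4*70 + -16*27 + -1*-9 + -6*-24 = 1
  c_2 = 0*-2 + 9*70 + -36*27 + -1*-9 + -14*-24 = 3
  c_3 = 0*-2 + -3*70 + 12*27 + -1*-9 + 5*-24 = 3
  c_4 = 1*-2 + 24*70 + -91*27 + -4*-9 + -31*-24 = 1
  c_5 = 0*-2 + -12*70 + 47*27 + 2*-9 + 17*-24 = 3
p = 2; digits c_i = Σ_j d_{ij}·2^j, 0 ≤ d_{ij} < 2:
  c_1 = 1 = 1·2^0
  c_2 = 3 = 1·2^0 + 1·2^1
  c_3 = 3 = 1·2^0 + 1·2^1
  c_4 = 1 = 1·2^0
  c_5 = 3 = 1·2^0 + 1·2^1
Factor λ_0 = (1, 1, 1, 1, 1)
Factor λ_1 = (0, 1, 1, 0, 1)

((1, 1, 1, 1, 1), (0, 1, 1, 0, 1))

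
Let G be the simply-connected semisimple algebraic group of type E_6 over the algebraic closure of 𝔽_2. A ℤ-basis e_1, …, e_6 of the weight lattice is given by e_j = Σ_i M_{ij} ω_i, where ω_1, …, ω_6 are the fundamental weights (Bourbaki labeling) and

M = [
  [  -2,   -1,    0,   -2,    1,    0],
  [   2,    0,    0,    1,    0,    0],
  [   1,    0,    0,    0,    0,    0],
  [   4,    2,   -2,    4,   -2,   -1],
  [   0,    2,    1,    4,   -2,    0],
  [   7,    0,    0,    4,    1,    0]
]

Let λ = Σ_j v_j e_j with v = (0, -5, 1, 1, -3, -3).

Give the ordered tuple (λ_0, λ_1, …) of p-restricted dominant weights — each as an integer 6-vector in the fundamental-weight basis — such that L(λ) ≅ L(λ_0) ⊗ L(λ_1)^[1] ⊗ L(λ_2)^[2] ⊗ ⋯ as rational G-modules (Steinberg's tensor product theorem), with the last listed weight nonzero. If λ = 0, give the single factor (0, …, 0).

Converting to the ω-basis (c_i = row i of M dotted with v = (0, -5, 1, 1, -3, -3)):
  c_1 = (-2)·(0) + (-1)·(-5) + 0·1 + (-2)·(1) + (1)·(-3) + (0)·(-3) = 0
  c_2 = 2·0 + (0)·(-5) + 0·1 + 1·1 + (0)·(-3) + (0)·(-3) = 1
  c_3 = 1·0 + (0)·(-5) + 0·1 + 0·1 + (0)·(-3) + (0)·(-3) = 0
  c_4 = 4·0 + (2)·(-5) + (-2)·(1) + 4·1 + (-2)·(-3) + (-1)·(-3) = 1
  c_5 = 0·0 + (2)·(-5) + 1·1 + 4·1 + (-2)·(-3) + (0)·(-3) = 1
  c_6 = 7·0 + (0)·(-5) + 0·1 + 4·1 + (1)·(-3) + (0)·(-3) = 1
Base-2 expansion of each c_i:
  c_1 = 0
  c_2 = 1 = 1·2^0
  c_3 = 0
  c_4 = 1 = 1·2^0
  c_5 = 1 = 1·2^0
  c_6 = 1 = 1·2^0
p-restricted factor λ_0 = (0, 1, 0, 1, 1, 1)

((0, 1, 0, 1, 1, 1),)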